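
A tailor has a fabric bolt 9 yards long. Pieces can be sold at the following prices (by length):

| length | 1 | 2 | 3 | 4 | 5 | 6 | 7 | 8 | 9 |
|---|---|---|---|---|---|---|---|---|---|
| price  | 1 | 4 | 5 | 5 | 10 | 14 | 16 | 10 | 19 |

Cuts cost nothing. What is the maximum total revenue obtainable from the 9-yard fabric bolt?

Consider every possible first cut. R[k] is the best of p[i]+R[k−i] over all sellable i≤k.
R[1] = 1
R[2] = max(1+1, 4+0) = 4
R[3] = max(1+4, 4+1, 5+0) = 5
R[4] = max(1+5, 4+4, 5+1, 5+0) = 8
R[5] = max(1+8, 4+5, 5+4, 5+1, 10+0) = 10
R[6] = max(1+10, 4+8, 5+5, 5+4, 10+1, 14+0) = 14
R[7] = max(1+14, 4+10, 5+8, …, 14+1, 16+0) = 16
R[8] = max(1+16, 4+14, 5+10, …, 16+1, 10+0) = 18
R[9] = max(1+18, 4+16, 5+14, …, 10+1, 19+0) = 20
One optimal cutting: 7 + 2 → $16 + $4 = $20.

20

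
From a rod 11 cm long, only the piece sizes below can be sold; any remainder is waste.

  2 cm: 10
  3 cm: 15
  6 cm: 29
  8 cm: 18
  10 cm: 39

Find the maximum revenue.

55

Let f[k] be the best obtainable value from length k. For each k, try every first piece i and keep the best of price[i] + f[k−i].
f[1] = 0
f[2] = 10
f[3] = 15
f[4] = 20  (first piece 2, then f[2]=10)
f[5] = 25  (first piece 2, then f[3]=15)
f[6] = 30  (first piece 2, then f[4]=20)
f[7] = 35  (first piece 2, then f[5]=25)
f[8] = 40  (first piece 2, then f[6]=30)
f[9] = 45  (first piece 2, then f[7]=35)
f[10] = 50  (first piece 2, then f[8]=40)
f[11] = 55  (first piece 2, then f[9]=45)
One optimal cutting: 3 + 2 + 2 + 2 + 2 → 55.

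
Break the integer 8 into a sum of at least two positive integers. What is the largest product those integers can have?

Define g[k] = max over 1≤i<k of i · max(k−i, g[k−i]); the inner max lets the remainder stay uncut if that's better.
g[2] = 1×max(1,0) = 1×1 = 1
g[3] = max(1×2, 2×1) = 2
g[4] = max(1×3, 2×2, 3×1) = 4
g[5] = max(1×4, 2×3, 3×2, 4×1) = 6
g[6] = max(1×6, 2×4, 3×3, 4×2, 5×1) = 9
g[7] = max(1×9, 2×6, 3×4, 4×3, 5×2, 6×1) = 12
g[8] = max(1×12, 2×9, 3×6, …, 6×2, 7×1) = 18
One optimal split: 3 + 3 + 2; product 3×3×2 = 18.

18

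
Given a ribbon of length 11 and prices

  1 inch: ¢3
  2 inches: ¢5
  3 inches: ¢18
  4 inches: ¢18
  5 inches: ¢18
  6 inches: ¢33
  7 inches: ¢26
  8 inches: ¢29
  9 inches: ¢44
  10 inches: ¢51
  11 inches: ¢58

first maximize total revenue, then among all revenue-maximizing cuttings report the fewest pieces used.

5

Build r[k] bottom-up: r[k] = max over allowed piece i of (p[i] + r[k−i]).
r[1] = 3
r[2] = 6  (first piece 1, then r[1]=3)
r[3] = 18
r[4] = 21  (first piece 1, then r[3]=18)
r[5] = 24  (first piece 1, then r[4]=21)
r[6] = 36  (first piece 3, then r[3]=18)
r[7] = 39  (first piece 1, then r[6]=36)
r[8] = 42  (first piece 1, then r[7]=39)
r[9] = 54  (first piece 3, then r[6]=36)
r[10] = 57  (first piece 1, then r[9]=54)
r[11] = 60  (first piece 1, then r[10]=57)
Maximum revenue is ¢60.
Now minimize piece count subject to staying optimal: for each k, pieces[k] = 1 + min over i with p[i]+r[k−i]=r[k] of pieces[k−i].
pieces[8] = 4
pieces[9] = 3
pieces[10] = 4
pieces[11] = 5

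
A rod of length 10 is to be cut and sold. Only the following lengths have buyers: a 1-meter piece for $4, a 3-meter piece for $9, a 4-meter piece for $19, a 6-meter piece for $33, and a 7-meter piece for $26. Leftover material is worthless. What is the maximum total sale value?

52

Let best[k] be the best obtainable value from length k. For each k, try every first piece i and keep the best of price[i] + best[k−i].
best[1] = 4
best[2] = 8  (first piece 1, then best[1]=4)
best[3] = max(4+8, 9+0) = 12
best[4] = max(4+12, 9+4, 19+0) = 19
best[5] = max(4+19, 9+8, 19+4) = 23
best[6] = max(4+23, 9+12, 19+8, 33+0) = 33
best[7] = max(4+33, 9+19, 19+12, 33+4, 26+0) = 37
best[8] = max(4+37, 9+23, 19+19, 33+8, 26+4) = 41
best[9] = max(4+41, 9+33, 19+23, 33+12, 26+8) = 45
best[10] = max(4+45, 9+37, 19+33, 33+19, 26+12) = 52
One optimal cutting: 6 + 4 → $52.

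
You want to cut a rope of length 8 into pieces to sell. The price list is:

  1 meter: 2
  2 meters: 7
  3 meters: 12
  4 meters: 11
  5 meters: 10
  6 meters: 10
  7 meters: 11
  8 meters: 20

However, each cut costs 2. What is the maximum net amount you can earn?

Let r[k] be the best obtainable value from length k. For each k, try every first piece i and keep the best of price[i] + r[k−i] minus the 2 cut fee when i<k.
r[1] = 2
r[2] = max(2+2-2, 7+0) = 7
r[3] = max(2+7-2, 7+2-2, 12+0) = 12
r[4] = max(2+12-2, 7+7-2, 12+2-2, 11+0) = 12
r[5] = max(2+12-2, 7+12-2, 12+7-2, 11+2-2, 10+0) = 17
r[6] = max(2+17-2, 7+12-2, 12+12-2, 11+7-2, 10+2-2, 10+0) = 22
r[7] = max(2+22-2, 7+17-2, 12+12-2, …, 10+2-2, 11+0) = 22
r[8] = max(2+22-2, 7+22-2, 12+17-2, …, 11+2-2, 20+0) = 27
One optimal plan: pieces 3 + 3 + 2 (2 cuts) → 31 − 4 = 27.

27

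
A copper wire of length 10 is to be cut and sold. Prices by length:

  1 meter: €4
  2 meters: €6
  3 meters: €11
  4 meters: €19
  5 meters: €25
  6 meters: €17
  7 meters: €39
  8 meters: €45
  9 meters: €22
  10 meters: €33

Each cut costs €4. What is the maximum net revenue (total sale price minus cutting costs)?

47

Let v[k] be the best obtainable value from length k. For each k, try every first piece i and keep the best of price[i] + v[k−i] minus the 4 cut fee when i<k.
v[1] = 4
v[2] = max(4+4-4, 6+0) = 6
v[3] = max(4+6-4, 6+4-4, 11+0) = 11
v[4] = max(4+11-4, 6+6-4, 11+4-4, 19+0) = 19
v[5] = max(4+19-4, 6+11-4, 11+6-4, 19+4-4, 25+0) = 25
v[6] = max(4+25-4, 6+19-4, 11+11-4, 19+6-4, 25+4-4, 17+0) = 25
v[7] = max(4+25-4, 6+25-4, 11+19-4, …, 17+4-4, 39+0) = 39
v[8] = max(4+39-4, 6+25-4, 11+25-4, …, 39+4-4, 45+0) = 45
v[9] = max(4+45-4, 6+39-4, 11+25-4, …, 45+4-4, 22+0) = 45
v[10] = max(4+45-4, 6+45-4, 11+39-4, …, 22+4-4, 33+0) = 47
One optimal plan: pieces 8 + 2 (1 cut) → €51 − €4 = €47.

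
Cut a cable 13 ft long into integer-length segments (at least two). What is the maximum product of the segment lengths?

108

Let m[k] be the best product for length k (with at least one cut). For each first piece i, the rest contributes max(k−i, m[k−i]).
Small cases: m[2]=1, m[3]=2, m[4]=4, m[5]=6, m[6]=9.
m[7] = 2×max(5,6) = 2×6 = 12
m[8] = 2×max(6,9) = 2×9 = 18
m[9] = 3×max(6,9) = 3×9 = 27
m[10] = 2×max(8,18) = 2×18 = 36
m[11] = 2×max(9,27) = 2×27 = 54
m[12] = 3×max(9,27) = 3×27 = 81
m[13] = 2×max(11,54) = 2×54 = 108
One optimal split: 3 + 3 + 3 + 2 + 2; product 3×3×3×2×2 = 108.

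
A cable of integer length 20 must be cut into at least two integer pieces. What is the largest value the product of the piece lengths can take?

Fill P[k] for k=2..20: at each k try every first piece i and multiply by the better of (k−i) uncut or P[k−i].
Small cases: P[2]=1, P[3]=2, P[4]=4, P[5]=6, P[6]=9, P[7]=12, P[8]=18, P[9]=27, P[10]=36, P[11]=54, P[12]=81.
P[13] = 2×max(11,54) = 2×54 = 108
P[14] = 2×max(12,81) = 2×81 = 162
P[15] = 3×max(12,81) = 3×81 = 243
P[16] = 2×max(14,162) = 2×162 = 324
P[17] = 2×max(15,243) = 2×243 = 486
P[18] = 3×max(15,243) = 3×243 = 729
P[19] = 2×max(17,486) = 2×486 = 972
P[20] = 2×max(18,729) = 2×729 = 1458
One optimal split: 3 + 3 + 3 + 3 + 3 + 3 + 2; product 3×3×3×3×3×3×2 = 1458.

1458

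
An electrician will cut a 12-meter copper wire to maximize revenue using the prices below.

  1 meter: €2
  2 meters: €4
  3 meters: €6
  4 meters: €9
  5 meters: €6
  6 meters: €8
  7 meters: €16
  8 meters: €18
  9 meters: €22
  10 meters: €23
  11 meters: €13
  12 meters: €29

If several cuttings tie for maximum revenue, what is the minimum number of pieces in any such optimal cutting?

Build r[k] bottom-up: r[k] = max over allowed piece i of (p[i] + r[k−i]).
r[1] = 2
r[2] = max(2+2, 4+0) = 4
r[3] = max(2+4, 4+2, 6+0) = 6
r[4] = max(2+6, 4+4, 6+2, 9+0) = 9
r[5] = max(2+9, 4+6, 6+4, 9+2, 6+0) = 11
r[6] = max(2+11, 4+9, 6+6, 9+4, 6+2, 8+0) = 13
r[7] = max(2+13, 4+11, 6+9, …, 8+2, 16+0) = 16
r[8] = max(2+16, 4+13, 6+11, …, 16+2, 18+0) = 18
r[9] = max(2+18, 4+16, 6+13, …, 18+2, 22+0) = 22
r[10] = max(2+22, 4+18, 6+16, …, 22+2, 23+0) = 24
r[11] = max(2+24, 4+22, 6+18, …, 23+2, 13+0) = 26
r[12] = max(2+26, 4+24, 6+22, …, 13+2, 29+0) = 29
Maximum revenue is €29.
Now minimize piece count subject to staying optimal: for each k, pieces[k] = 1 + min over i with p[i]+r[k−i]=r[k] of pieces[k−i].
pieces[9] = 1
pieces[10] = 2
pieces[11] = 2
pieces[12] = 1

1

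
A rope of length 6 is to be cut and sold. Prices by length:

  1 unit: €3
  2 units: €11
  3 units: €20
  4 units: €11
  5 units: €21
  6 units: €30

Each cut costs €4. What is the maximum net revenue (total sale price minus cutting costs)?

Let r[k] be the best obtainable value from length k. For each k, try every first piece i and keep the best of price[i] + r[k−i] minus the 4 cut fee when i<k.
r[1] = 3
r[2] = max(3+3-4, 11+0) = 11
r[3] = max(3+11-4, 11+3-4, 20+0) = 20
r[4] = max(3+20-4, 11+11-4, 20+3-4, 11+0) = 19
r[5] = max(3+19-4, 11+20-4, 20+11-4, 11+3-4, 21+0) = 27
r[6] = max(3+27-4, 11+19-4, 20+20-4, 11+11-4, 21+3-4, 30+0) = 36
One optimal plan: pieces 3 + 3 (1 cut) → €40 − €4 = €36.

36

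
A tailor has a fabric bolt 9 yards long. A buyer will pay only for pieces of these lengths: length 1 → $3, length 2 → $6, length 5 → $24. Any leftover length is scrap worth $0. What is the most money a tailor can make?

Consider every possible first cut. best[k] is the best of p[i]+best[k−i] over all sellable i≤k.
best[1] = 3
best[2] = max(3+3, 6+0) = 6
best[3] = max(3+6, 6+3) = 9
best[4] = max(3+9, 6+6) = 12
best[5] = max(3+12, 6+9, 24+0) = 24
best[6] = max(3+24, 6+12, 24+3) = 27
best[7] = max(3+27, 6+24, 24+6) = 30
best[8] = max(3+30, 6+27, 24+9) = 33
best[9] = max(3+33, 6+30, 24+12) = 36
One optimal cutting: 5 + 1 + 1 + 1 + 1 → $36.

36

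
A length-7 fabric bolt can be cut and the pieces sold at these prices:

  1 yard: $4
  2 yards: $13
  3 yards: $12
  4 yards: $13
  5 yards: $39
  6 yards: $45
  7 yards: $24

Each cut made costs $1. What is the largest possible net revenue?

Build v[k] bottom-up: v[k] = max over allowed piece i of (p[i] + v[k−i]) − 1 per cut.
v[1] = 4
v[2] = max(4+4-1, 13+0) = 13
v[3] = max(4+13-1, 13+4-1, 12+0) = 16
v[4] = max(4+16-1, 13+13-1, 12+4-1, 13+0) = 25
v[5] = max(4+25-1, 13+16-1, 12+13-1, 13+4-1, 39+0) = 39
v[6] = max(4+39-1, 13+25-1, 12+16-1, 13+13-1, 39+4-1, 45+0) = 45
v[7] = max(4+45-1, 13+39-1, 12+25-1, …, 45+4-1, 24+0) = 51
One optimal plan: pieces 5 + 2 (1 cut) → $52 − $1 = $51.

51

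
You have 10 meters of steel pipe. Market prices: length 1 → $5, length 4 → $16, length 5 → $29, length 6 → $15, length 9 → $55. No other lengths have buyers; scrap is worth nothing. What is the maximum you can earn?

60

Consider every possible first cut. best[k] is the best of p[i]+best[k−i] over all sellable i≤k.
best[1] = 5
best[2] = 10  (first piece 1, then best[1]=5)
best[3] = 15  (first piece 1, then best[2]=10)
best[4] = 20  (first piece 1, then best[3]=15)
best[5] = 29
best[6] = 34  (first piece 1, then best[5]=29)
best[7] = 39  (first piece 1, then best[6]=34)
best[8] = 44  (first piece 1, then best[7]=39)
best[9] = 55
best[10] = 60  (first piece 1, then best[9]=55)
One optimal cutting: 9 + 1 → $60.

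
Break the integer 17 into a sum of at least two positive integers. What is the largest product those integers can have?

Fill m[k] for k=2..17: at each k try every first piece i and multiply by the better of (k−i) uncut or m[k−i].
m[2] = 1×max(1,0) = 1×1 = 1
m[3] = 1×max(2,1) = 1×2 = 2
m[4] = 2×max(2,1) = 2×2 = 4
m[5] = 2×max(3,2) = 2×3 = 6
m[6] = 3×max(3,2) = 3×3 = 9
m[7] = 2×max(5,6) = 2×6 = 12
m[8] = 2×max(6,9) = 2×9 = 18
m[9] = 3×max(6,9) = 3×9 = 27
m[10] = 2×max(8,18) = 2×18 = 36
m[11] = 2×max(9,27) = 2×27 = 54
m[12] = 3×max(9,27) = 3×27 = 81
m[13] = 2×max(11,54) = 2×54 = 108
m[14] = 2×max(12,81) = 2×81 = 162
m[15] = 3×max(12,81) = 3×81 = 243
m[16] = 2×max(14,162) = 2×162 = 324
m[17] = 2×max(15,243) = 2×243 = 486
One optimal split: 3 + 3 + 3 + 3 + 3 + 2; product 3×3×3×3×3×2 = 486.

486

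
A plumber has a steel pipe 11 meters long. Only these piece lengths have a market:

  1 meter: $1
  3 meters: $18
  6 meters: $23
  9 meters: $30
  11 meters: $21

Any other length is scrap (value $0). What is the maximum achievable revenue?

56

Build r[k] bottom-up: r[k] = max over allowed piece i of (p[i] + r[k−i]).
r[1] = 1
r[2] = 2  (first piece 1, then r[1]=1)
r[3] = 18
r[4] = 19  (first piece 1, then r[3]=18)
r[5] = 20  (first piece 1, then r[4]=19)
r[6] = 36  (first piece 3, then r[3]=18)
r[7] = 37  (first piece 1, then r[6]=36)
r[8] = 38  (first piece 1, then r[7]=37)
r[9] = 54  (first piece 3, then r[6]=36)
r[10] = 55  (first piece 1, then r[9]=54)
r[11] = 56  (first piece 1, then r[10]=55)
One optimal cutting: 3 + 3 + 3 + 1 + 1 → $56.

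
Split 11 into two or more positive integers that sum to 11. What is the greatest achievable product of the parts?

54

Let P[k] be the best product for length k (with at least one cut). For each first piece i, the rest contributes max(k−i, P[k−i]).
P[2] = 1×max(1,0) = 1×1 = 1
P[3] = max(1×2, 2×1) = 2
P[4] = max(1×3, 2×2, 3×1) = 4
P[5] = max(1×4, 2×3, 3×2, 4×1) = 6
P[6] = max(1×6, 2×4, 3×3, 4×2, 5×1) = 9
P[7] = max(1×9, 2×6, 3×4, 4×3, 5×2, 6×1) = 12
P[8] = max(1×12, 2×9, 3×6, …, 6×2, 7×1) = 18
P[9] = max(1×18, 2×12, 3×9, …, 7×2, 8×1) = 27
P[10] = max(1×27, 2×18, 3×12, …, 8×2, 9×1) = 36
P[11] = max(1×36, 2×27, 3×18, …, 9×2, 10×1) = 54
One optimal split: 3 + 3 + 3 + 2; product 3×3×3×2 = 54.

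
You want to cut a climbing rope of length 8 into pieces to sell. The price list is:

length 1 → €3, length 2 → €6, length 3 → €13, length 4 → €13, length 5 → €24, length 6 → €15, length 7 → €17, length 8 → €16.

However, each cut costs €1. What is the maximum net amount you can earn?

Let net[k] be the best obtainable value from length k. For each k, try every first piece i and keep the best of price[i] + net[k−i] minus the 1 cut fee when i<k.
net[1] = 3
net[2] = max(3+3-1, 6+0) = 6
net[3] = max(3+6-1, 6+3-1, 13+0) = 13
net[4] = max(3+13-1, 6+6-1, 13+3-1, 13+0) = 15
net[5] = max(3+15-1, 6+13-1, 13+6-1, 13+3-1, 24+0) = 24
net[6] = max(3+24-1, 6+15-1, 13+13-1, 13+6-1, 24+3-1, 15+0) = 26
net[7] = max(3+26-1, 6+24-1, 13+15-1, …, 15+3-1, 17+0) = 29
net[8] = max(3+29-1, 6+26-1, 13+24-1, …, 17+3-1, 16+0) = 36
One optimal plan: pieces 5 + 3 (1 cut) → €37 − €1 = €36.

36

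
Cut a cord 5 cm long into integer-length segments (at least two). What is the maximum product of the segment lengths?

6

Let prod[k] be the best product for length k (with at least one cut). For each first piece i, the rest contributes max(k−i, prod[k−i]).
prod[2] = 1*max(1,0) = 1*1 = 1
prod[3] = 1*max(2,1) = 1*2 = 2
prod[4] = 2*max(2,1) = 2*2 = 4
prod[5] = 2*max(3,2) = 2*3 = 6
One optimal split: 3 + 2; product 3*2 = 6.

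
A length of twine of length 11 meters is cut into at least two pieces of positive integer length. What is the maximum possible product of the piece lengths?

54

Fill f[k] for k=2..11: at each k try every first piece i and multiply by the better of (k−i) uncut or f[k−i].
f[2] = 1*max(1,0) = 1*1 = 1
f[3] = 1*max(2,1) = 1*2 = 2
f[4] = 2*max(2,1) = 2*2 = 4
f[5] = 2*max(3,2) = 2*3 = 6
f[6] = 3*max(3,2) = 3*3 = 9
f[7] = 2*max(5,6) = 2*6 = 12
f[8] = 2*max(6,9) = 2*9 = 18
f[9] = 3*max(6,9) = 3*9 = 27
f[10] = 2*max(8,18) = 2*18 = 36
f[11] = 2*max(9,27) = 2*27 = 54
One optimal split: 3 + 3 + 3 + 2; product 3*3*3*2 = 54.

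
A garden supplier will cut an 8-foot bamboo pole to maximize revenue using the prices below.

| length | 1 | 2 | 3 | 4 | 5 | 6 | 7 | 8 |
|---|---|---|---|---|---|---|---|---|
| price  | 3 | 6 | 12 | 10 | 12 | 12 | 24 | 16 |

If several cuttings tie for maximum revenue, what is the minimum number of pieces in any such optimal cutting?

Build r[k] bottom-up: r[k] = max over allowed piece i of (p[i] + r[k−i]).
r[1] = 3
r[2] = max(3+3, 6+0) = 6
r[3] = max(3+6, 6+3, 12+0) = 12
r[4] = max(3+12, 6+6, 12+3, 10+0) = 15
r[5] = max(3+15, 6+12, 12+6, 10+3, 12+0) = 18
r[6] = max(3+18, 6+15, 12+12, 10+6, 12+3, 12+0) = 24
r[7] = max(3+24, 6+18, 12+15, …, 12+3, 24+0) = 27
r[8] = max(3+27, 6+24, 12+18, …, 24+3, 16+0) = 30
Maximum revenue is $30.
Now minimize piece count subject to staying optimal: for each k, pieces[k] = 1 + min over i with p[i]+r[k−i]=r[k] of pieces[k−i].
pieces[5] = 2
pieces[6] = 2
pieces[7] = 3
pieces[8] = 3

3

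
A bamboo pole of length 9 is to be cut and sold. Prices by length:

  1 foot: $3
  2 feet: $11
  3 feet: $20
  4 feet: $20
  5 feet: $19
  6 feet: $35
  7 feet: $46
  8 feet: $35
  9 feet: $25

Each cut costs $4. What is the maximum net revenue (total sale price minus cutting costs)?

53

Build net[k] bottom-up: net[k] = max over allowed piece i of (p[i] + net[k−i]) − 4 per cut.
net[1] = 3
net[2] = max(3+3-4, 11+0) = 11
net[3] = max(3+11-4, 11+3-4, 20+0) = 20
net[4] = max(3+20-4, 11+11-4, 20+3-4, 20+0) = 20
net[5] = max(3+20-4, 11+20-4, 20+11-4, 20+3-4, 19+0) = 27
net[6] = max(3+27-4, 11+20-4, 20+20-4, 20+11-4, 19+3-4, 35+0) = 36
net[7] = max(3+36-4, 11+27-4, 20+20-4, …, 35+3-4, 46+0) = 46
net[8] = max(3+46-4, 11+36-4, 20+27-4, …, 46+3-4, 35+0) = 45
net[9] = max(3+45-4, 11+46-4, 20+36-4, …, 35+3-4, 25+0) = 53
One optimal plan: pieces 7 + 2 (1 cut) → $57 − $4 = $53.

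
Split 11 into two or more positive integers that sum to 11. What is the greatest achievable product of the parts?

Fill g[k] for k=2..11: at each k try every first piece i and multiply by the better of (k−i) uncut or g[k−i].
g[2] = 1·max(1,0) = 1·1 = 1
g[3] = 1·max(2,1) = 1·2 = 2
g[4] = 2·max(2,1) = 2·2 = 4
g[5] = 2·max(3,2) = 2·3 = 6
g[6] = 3·max(3,2) = 3·3 = 9
g[7] = 2·max(5,6) = 2·6 = 12
g[8] = 2·max(6,9) = 2·9 = 18
g[9] = 3·max(6,9) = 3·9 = 27
g[10] = 2·max(8,18) = 2·18 = 36
g[11] = 2·max(9,27) = 2·27 = 54
One optimal split: 3 + 3 + 3 + 2; product 3·3·3·2 = 54.

54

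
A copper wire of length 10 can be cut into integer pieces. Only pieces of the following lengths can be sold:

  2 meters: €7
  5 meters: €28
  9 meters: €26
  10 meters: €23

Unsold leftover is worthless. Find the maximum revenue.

56

Consider every possible first cut. r[k] is the best of p[i]+r[k−i] over all sellable i≤k.
r[1] = 0
r[2] = 7
r[3] = 7
r[4] = 14  (first piece 2, then r[2]=7)
r[5] = max(7+7, 28+0) = 28
r[6] = max(7+14, 28+0) = 28
r[7] = max(7+28, 28+7) = 35
r[8] = max(7+28, 28+7) = 35
r[9] = max(7+35, 28+14, 26+0) = 42
r[10] = max(7+35, 28+28, 26+0, 23+0) = 56
One optimal cutting: 5 + 5 → €56.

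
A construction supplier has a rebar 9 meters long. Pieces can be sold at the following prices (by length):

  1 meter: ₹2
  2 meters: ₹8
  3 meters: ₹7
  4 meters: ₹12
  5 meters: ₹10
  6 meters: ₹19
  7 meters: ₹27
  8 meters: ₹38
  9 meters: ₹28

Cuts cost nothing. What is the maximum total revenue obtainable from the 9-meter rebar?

Consider every possible first cut. best[k] is the best of p[i]+best[k−i] over all sellable i≤k.
best[1] = 2
best[2] = max(2+2, 8+0) = 8
best[3] = max(2+8, 8+2, 7+0) = 10
best[4] = max(2+10, 8+8, 7+2, 12+0) = 16
best[5] = max(2+16, 8+10, 7+8, 12+2, 10+0) = 18
best[6] = max(2+18, 8+16, 7+10, 12+8, 10+2, 19+0) = 24
best[7] = max(2+24, 8+18, 7+16, …, 19+2, 27+0) = 27
best[8] = max(2+27, 8+24, 7+18, …, 27+2, 38+0) = 38
best[9] = max(2+38, 8+27, 7+24, …, 38+2, 28+0) = 40
One optimal cutting: 8 + 1 → ₹38 + ₹2 = ₹40.

40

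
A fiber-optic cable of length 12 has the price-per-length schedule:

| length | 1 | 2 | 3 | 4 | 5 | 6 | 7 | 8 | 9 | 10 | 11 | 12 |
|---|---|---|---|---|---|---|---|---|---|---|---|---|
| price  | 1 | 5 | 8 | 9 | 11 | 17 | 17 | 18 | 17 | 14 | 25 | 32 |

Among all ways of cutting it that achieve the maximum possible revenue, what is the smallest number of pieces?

2

Let r[k] be the best obtainable value from length k. For each k, try every first piece i and keep the best of price[i] + r[k−i].
r[1] = 1
r[2] = max(1+1, 5+0) = 5
r[3] = max(1+5, 5+1, 8+0) = 8
r[4] = max(1+8, 5+5, 8+1, 9+0) = 10
r[5] = max(1+10, 5+8, 8+5, 9+1, 11+0) = 13
r[6] = max(1+13, 5+10, 8+8, 9+5, 11+1, 17+0) = 17
r[7] = max(1+17, 5+13, 8+10, …, 17+1, 17+0) = 18
r[8] = max(1+18, 5+17, 8+13, …, 17+1, 18+0) = 22
r[9] = max(1+22, 5+18, 8+17, …, 18+1, 17+0) = 25
r[10] = max(1+25, 5+22, 8+18, …, 17+1, 14+0) = 27
r[11] = max(1+27, 5+25, 8+22, …, 14+1, 25+0) = 30
r[12] = max(1+30, 5+27, 8+25, …, 25+1, 32+0) = 34
Maximum revenue is $34.
Now minimize piece count subject to staying optimal: for each k, pieces[k] = 1 + min over i with p[i]+r[k−i]=r[k] of pieces[k−i].
pieces[9] = 2
pieces[10] = 3
pieces[11] = 3
pieces[12] = 2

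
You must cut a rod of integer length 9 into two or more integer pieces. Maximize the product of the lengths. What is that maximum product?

Let P[k] be the best product for length k (with at least one cut). For each first piece i, the rest contributes max(k−i, P[k−i]).
P[2] = 1×max(1,0) = 1×1 = 1
P[3] = max(1×2, 2×1) = 2
P[4] = max(1×3, 2×2, 3×1) = 4
P[5] = max(1×4, 2×3, 3×2, 4×1) = 6
P[6] = max(1×6, 2×4, 3×3, 4×2, 5×1) = 9
P[7] = max(1×9, 2×6, 3×4, 4×3, 5×2, 6×1) = 12
P[8] = max(1×12, 2×9, 3×6, …, 6×2, 7×1) = 18
P[9] = max(1×18, 2×12, 3×9, …, 7×2, 8×1) = 27
One optimal split: 3 + 3 + 3; product 3×3×3 = 27.

27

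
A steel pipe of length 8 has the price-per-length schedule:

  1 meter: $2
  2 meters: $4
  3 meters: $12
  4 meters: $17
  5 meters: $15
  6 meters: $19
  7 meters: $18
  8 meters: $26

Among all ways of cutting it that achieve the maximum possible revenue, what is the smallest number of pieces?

2

Consider every possible first cut. r[k] is the best of p[i]+r[k−i] over all sellable i≤k.
r[1] = 2
r[2] = max(2+2, 4+0) = 4
r[3] = max(2+4, 4+2, 12+0) = 12
r[4] = max(2+12, 4+4, 12+2, 17+0) = 17
r[5] = max(2+17, 4+12, 12+4, 17+2, 15+0) = 19
r[6] = max(2+19, 4+17, 12+12, 17+4, 15+2, 19+0) = 24
r[7] = max(2+24, 4+19, 12+17, …, 19+2, 18+0) = 29
r[8] = max(2+29, 4+24, 12+19, …, 18+2, 26+0) = 34
Maximum revenue is $34.
Now minimize piece count subject to staying optimal: for each k, pieces[k] = 1 + min over i with p[i]+r[k−i]=r[k] of pieces[k−i].
pieces[5] = 2
pieces[6] = 2
pieces[7] = 2
pieces[8] = 2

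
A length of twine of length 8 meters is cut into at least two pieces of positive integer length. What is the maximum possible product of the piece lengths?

18

Let g[k] be the best product for length k (with at least one cut). For each first piece i, the rest contributes max(k−i, g[k−i]).
g[2] = 1·max(1,0) = 1·1 = 1
g[3] = max(1·2, 2·1) = 2
g[4] = max(1·3, 2·2, 3·1) = 4
g[5] = max(1·4, 2·3, 3·2, 4·1) = 6
g[6] = max(1·6, 2·4, 3·3, 4·2, 5·1) = 9
g[7] = max(1·9, 2·6, 3·4, 4·3, 5·2, 6·1) = 12
g[8] = max(1·12, 2·9, 3·6, …, 6·2, 7·1) = 18
One optimal split: 3 + 3 + 2; product 3·3·2 = 18.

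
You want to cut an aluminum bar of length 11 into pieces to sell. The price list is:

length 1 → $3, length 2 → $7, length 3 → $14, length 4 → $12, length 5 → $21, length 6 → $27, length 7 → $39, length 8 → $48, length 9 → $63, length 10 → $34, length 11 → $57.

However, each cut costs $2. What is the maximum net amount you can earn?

68

Let net[k] be the best obtainable value from length k. For each k, try every first piece i and keep the best of price[i] + net[k−i] minus the 2 cut fee when i<k.
net[1] = 3
net[2] = 7
net[3] = 14
net[4] = 15  (first piece 1, then net[3]=14)
net[5] = 21
net[6] = 27
net[7] = 39
net[8] = 48
net[9] = 63
net[10] = 64  (first piece 1, then net[9]=63)
net[11] = 68  (first piece 2, then net[9]=63)
One optimal plan: pieces 9 + 2 (1 cut) → $70 − $2 = $68.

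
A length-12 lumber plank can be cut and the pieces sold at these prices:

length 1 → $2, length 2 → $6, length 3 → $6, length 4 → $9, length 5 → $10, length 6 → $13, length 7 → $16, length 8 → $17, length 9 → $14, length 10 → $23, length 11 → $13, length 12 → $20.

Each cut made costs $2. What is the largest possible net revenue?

Consider every possible first cut. v[k] is the best of p[i]+v[k−i] over all sellable i≤k, charging 2 whenever i<k.
v[1] = 2
v[2] = 6
v[3] = 6  (first piece 1, then v[2]=6)
v[4] = 10  (first piece 2, then v[2]=6)
v[5] = 10  (first piece 1, then v[4]=10)
v[6] = 14  (first piece 2, then v[4]=10)
v[7] = 16
v[8] = 18  (first piece 2, then v[6]=14)
v[9] = 20  (first piece 2, then v[7]=16)
v[10] = 23
v[11] = 24  (first piece 2, then v[9]=20)
v[12] = 27  (first piece 2, then v[10]=23)
One optimal plan: pieces 10 + 2 (1 cut) → $29 − $2 = $27.

27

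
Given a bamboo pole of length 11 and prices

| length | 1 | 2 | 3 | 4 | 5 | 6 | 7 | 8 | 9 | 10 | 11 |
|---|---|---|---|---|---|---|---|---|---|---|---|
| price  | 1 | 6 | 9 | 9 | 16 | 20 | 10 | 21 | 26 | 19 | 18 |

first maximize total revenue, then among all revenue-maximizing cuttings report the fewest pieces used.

Let r[k] be the best obtainable value from length k. For each k, try every first piece i and keep the best of price[i] + r[k−i].
r[1] = 1
r[2] = max(1+1, 6+0) = 6
r[3] = max(1+6, 6+1, 9+0) = 9
r[4] = max(1+9, 6+6, 9+1, 9+0) = 12
r[5] = max(1+12, 6+9, 9+6, 9+1, 16+0) = 16
r[6] = max(1+16, 6+12, 9+9, 9+6, 16+1, 20+0) = 20
r[7] = max(1+20, 6+16, 9+12, …, 20+1, 10+0) = 22
r[8] = max(1+22, 6+20, 9+16, …, 10+1, 21+0) = 26
r[9] = max(1+26, 6+22, 9+20, …, 21+1, 26+0) = 29
r[10] = max(1+29, 6+26, 9+22, …, 26+1, 19+0) = 32
r[11] = max(1+32, 6+29, 9+26, …, 19+1, 18+0) = 36
Maximum revenue is $36.
Now minimize piece count subject to staying optimal: for each k, pieces[k] = 1 + min over i with p[i]+r[k−i]=r[k] of pieces[k−i].
pieces[8] = 2
pieces[9] = 2
pieces[10] = 2
pieces[11] = 2

2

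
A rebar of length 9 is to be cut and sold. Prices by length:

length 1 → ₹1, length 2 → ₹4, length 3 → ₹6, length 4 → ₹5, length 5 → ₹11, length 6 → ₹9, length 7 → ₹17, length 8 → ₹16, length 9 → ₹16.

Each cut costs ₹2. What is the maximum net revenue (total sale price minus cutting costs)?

19

Consider every possible first cut. v[k] is the best of p[i]+v[k−i] over all sellable i≤k, charging 2 whenever i<k.
v[1] = 1
v[2] = 4
v[3] = 6
v[4] = 6  (first piece 2, then v[2]=4)
v[5] = 11
v[6] = 10  (first piece 1, then v[5]=11)
v[7] = 17
v[8] = 16  (first piece 1, then v[7]=17)
v[9] = 19  (first piece 2, then v[7]=17)
One optimal plan: pieces 7 + 2 (1 cut) → ₹21 − ₹2 = ₹19.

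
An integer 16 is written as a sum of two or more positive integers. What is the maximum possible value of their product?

324

Define prod[k] = max over 1≤i<k of i · max(k−i, prod[k−i]); the inner max lets the remainder stay uncut if that's better.
prod[2] = 1·max(1,0) = 1·1 = 1
prod[3] = 1·max(2,1) = 1·2 = 2
prod[4] = 2·max(2,1) = 2·2 = 4
prod[5] = 2·max(3,2) = 2·3 = 6
prod[6] = 3·max(3,2) = 3·3 = 9
prod[7] = 2·max(5,6) = 2·6 = 12
prod[8] = 2·max(6,9) = 2·9 = 18
prod[9] = 3·max(6,9) = 3·9 = 27
prod[10] = 2·max(8,18) = 2·18 = 36
prod[11] = 2·max(9,27) = 2·27 = 54
prod[12] = 3·max(9,27) = 3·27 = 81
prod[13] = 2·max(11,54) = 2·54 = 108
prod[14] = 2·max(12,81) = 2·81 = 162
prod[15] = 3·max(12,81) = 3·81 = 243
prod[16] = 2·max(14,162) = 2·162 = 324
One optimal split: 3 + 3 + 3 + 3 + 2 + 2; product 3·3·3·3·2·2 = 324.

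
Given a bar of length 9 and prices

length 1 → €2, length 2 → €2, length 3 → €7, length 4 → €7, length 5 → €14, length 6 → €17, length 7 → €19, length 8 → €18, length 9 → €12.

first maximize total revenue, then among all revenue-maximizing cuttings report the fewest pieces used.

2

Let r[k] be the best obtainable value from length k. For each k, try every first piece i and keep the best of price[i] + r[k−i].
r[1] = 2
r[2] = 4  (first piece 1, then r[1]=2)
r[3] = 7
r[4] = 9  (first piece 1, then r[3]=7)
r[5] = 14
r[6] = 17
r[7] = 19  (first piece 1, then r[6]=17)
r[8] = 21  (first piece 1, then r[7]=19)
r[9] = 24  (first piece 3, then r[6]=17)
Maximum revenue is €24.
Now minimize piece count subject to staying optimal: for each k, pieces[k] = 1 + min over i with p[i]+r[k−i]=r[k] of pieces[k−i].
pieces[6] = 1
pieces[7] = 1
pieces[8] = 2
pieces[9] = 2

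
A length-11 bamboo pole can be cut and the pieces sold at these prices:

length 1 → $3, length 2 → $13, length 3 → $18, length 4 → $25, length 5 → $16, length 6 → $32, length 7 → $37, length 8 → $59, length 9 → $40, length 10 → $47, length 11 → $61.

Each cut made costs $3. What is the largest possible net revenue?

74

Consider every possible first cut. r[k] is the best of p[i]+r[k−i] over all sellable i≤k, charging 3 whenever i<k.
r[1] = 3
r[2] = max(3+3-3, 13+0) = 13
r[3] = max(3+13-3, 13+3-3, 18+0) = 18
r[4] = max(3+18-3, 13+13-3, 18+3-3, 25+0) = 25
r[5] = max(3+25-3, 13+18-3, 18+13-3, 25+3-3, 16+0) = 28
r[6] = max(3+28-3, 13+25-3, 18+18-3, 25+13-3, 16+3-3, 32+0) = 35
r[7] = max(3+35-3, 13+28-3, 18+25-3, …, 32+3-3, 37+0) = 40
r[8] = max(3+40-3, 13+35-3, 18+28-3, …, 37+3-3, 59+0) = 59
r[9] = max(3+59-3, 13+40-3, 18+35-3, …, 59+3-3, 40+0) = 59
r[10] = max(3+59-3, 13+59-3, 18+40-3, …, 40+3-3, 47+0) = 69
r[11] = max(3+69-3, 13+59-3, 18+59-3, …, 47+3-3, 61+0) = 74
One optimal plan: pieces 8 + 3 (1 cut) → $77 − $3 = $74.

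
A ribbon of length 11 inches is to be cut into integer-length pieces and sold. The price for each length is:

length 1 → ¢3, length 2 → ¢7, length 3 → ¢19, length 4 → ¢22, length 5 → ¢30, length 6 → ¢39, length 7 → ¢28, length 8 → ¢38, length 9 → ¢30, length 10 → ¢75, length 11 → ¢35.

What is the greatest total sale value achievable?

78

Consider every possible first cut. best[k] is the best of p[i]+best[k−i] over all sellable i≤k.
best[1] = 3
best[2] = max(3+3, 7+0) = 7
best[3] = max(3+7, 7+3, 19+0) = 19
best[4] = max(3+19, 7+7, 19+3, 22+0) = 22
best[5] = max(3+22, 7+19, 19+7, 22+3, 30+0) = 30
best[6] = max(3+30, 7+22, 19+19, 22+7, 30+3, 39+0) = 39
best[7] = max(3+39, 7+30, 19+22, …, 39+3, 28+0) = 42
best[8] = max(3+42, 7+39, 19+30, …, 28+3, 38+0) = 49
best[9] = max(3+49, 7+42, 19+39, …, 38+3, 30+0) = 58
best[10] = max(3+58, 7+49, 19+42, …, 30+3, 75+0) = 75
best[11] = max(3+75, 7+58, 19+49, …, 75+3, 35+0) = 78
One optimal cutting: 10 + 1 → ¢75 + ¢3 = ¢78.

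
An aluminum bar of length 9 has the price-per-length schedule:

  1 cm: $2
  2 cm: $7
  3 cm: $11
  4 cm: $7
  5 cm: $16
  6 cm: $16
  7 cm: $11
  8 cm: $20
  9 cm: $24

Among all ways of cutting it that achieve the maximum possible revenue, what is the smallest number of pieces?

Build r[k] bottom-up: r[k] = max over allowed piece i of (p[i] + r[k−i]).
r[1] = 2
r[2] = 7
r[3] = 11
r[4] = 14  (first piece 2, then r[2]=7)
r[5] = 18  (first piece 2, then r[3]=11)
r[6] = 22  (first piece 3, then r[3]=11)
r[7] = 25  (first piece 2, then r[5]=18)
r[8] = 29  (first piece 2, then r[6]=22)
r[9] = 33  (first piece 3, then r[6]=22)
Maximum revenue is $33.
Now minimize piece count subject to staying optimal: for each k, pieces[k] = 1 + min over i with p[i]+r[k−i]=r[k] of pieces[k−i].
pieces[6] = 2
pieces[7] = 3
pieces[8] = 3
pieces[9] = 3

3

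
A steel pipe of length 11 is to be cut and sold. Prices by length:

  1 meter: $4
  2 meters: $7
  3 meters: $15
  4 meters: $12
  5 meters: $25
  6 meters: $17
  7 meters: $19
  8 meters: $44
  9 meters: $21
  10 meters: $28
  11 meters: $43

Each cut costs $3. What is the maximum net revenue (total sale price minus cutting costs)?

56

Build net[k] bottom-up: net[k] = max over allowed piece i of (p[i] + net[k−i]) − 3 per cut.
net[1] = 4
net[2] = max(4+4-3, 7+0) = 7
net[3] = max(4+7-3, 7+4-3, 15+0) = 15
net[4] = max(4+15-3, 7+7-3, 15+4-3, 12+0) = 16
net[5] = max(4+16-3, 7+15-3, 15+7-3, 12+4-3, 25+0) = 25
net[6] = max(4+25-3, 7+16-3, 15+15-3, 12+7-3, 25+4-3, 17+0) = 27
net[7] = max(4+27-3, 7+25-3, 15+16-3, …, 17+4-3, 19+0) = 29
net[8] = max(4+29-3, 7+27-3, 15+25-3, …, 19+4-3, 44+0) = 44
net[9] = max(4+44-3, 7+29-3, 15+27-3, …, 44+4-3, 21+0) = 45
net[10] = max(4+45-3, 7+44-3, 15+29-3, …, 21+4-3, 28+0) = 48
net[11] = max(4+48-3, 7+45-3, 15+44-3, …, 28+4-3, 43+0) = 56
One optimal plan: pieces 8 + 3 (1 cut) → $59 − $3 = $56.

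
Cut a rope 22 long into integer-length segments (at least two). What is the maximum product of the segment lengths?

Let m[k] be the best product for length k (with at least one cut). For each first piece i, the rest contributes max(k−i, m[k−i]).
Small cases: m[2]=1, m[3]=2, m[4]=4, m[5]=6, m[6]=9, m[7]=12, m[8]=18, m[9]=27, m[10]=36, m[11]=54, m[12]=81, m[13]=108, m[14]=162, m[15]=243, m[16]=324, m[17]=486.
m[18] = 3·max(15,243) = 3·243 = 729
m[19] = 2·max(17,486) = 2·486 = 972
m[20] = 2·max(18,729) = 2·729 = 1458
m[21] = 3·max(18,729) = 3·729 = 2187
m[22] = 2·max(20,1458) = 2·1458 = 2916
One optimal split: 3 + 3 + 3 + 3 + 3 + 3 + 2 + 2; product 3·3·3·3·3·3·2·2 = 2916.

2916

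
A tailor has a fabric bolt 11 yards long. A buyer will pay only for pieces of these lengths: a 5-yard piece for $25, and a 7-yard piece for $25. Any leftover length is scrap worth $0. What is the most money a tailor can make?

Build best[k] bottom-up: best[k] = max over allowed piece i of (p[i] + best[k−i]).
best[1] = 0
best[2] = 0
best[3] = 0
best[4] = 0
best[5] = 25
best[6] = 25
best[7] = 25
best[8] = 25
best[9] = 25
best[10] = 50  (first piece 5, then best[5]=25)
best[11] = 50
One optimal cutting: pieces 5 + 5 with 1 yard of scrap → $50.

50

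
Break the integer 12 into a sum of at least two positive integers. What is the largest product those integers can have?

81

Let prod[k] be the best product for length k (with at least one cut). For each first piece i, the rest contributes max(k−i, prod[k−i]).
prod[2] = 1·max(1,0) = 1·1 = 1
prod[3] = 1·max(2,1) = 1·2 = 2
prod[4] = 2·max(2,1) = 2·2 = 4
prod[5] = 2·max(3,2) = 2·3 = 6
prod[6] = 3·max(3,2) = 3·3 = 9
prod[7] = 2·max(5,6) = 2·6 = 12
prod[8] = 2·max(6,9) = 2·9 = 18
prod[9] = 3·max(6,9) = 3·9 = 27
prod[10] = 2·max(8,18) = 2·18 = 36
prod[11] = 2·max(9,27) = 2·27 = 54
prod[12] = 3·max(9,27) = 3·27 = 81
One optimal split: 3 + 3 + 3 + 3; product 3·3·3·3 = 81.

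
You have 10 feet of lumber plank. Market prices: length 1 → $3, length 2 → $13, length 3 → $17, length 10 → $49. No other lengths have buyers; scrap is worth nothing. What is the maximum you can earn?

65

Build best[k] bottom-up: best[k] = max over allowed piece i of (p[i] + best[k−i]).
best[1] = 3
best[2] = max(3+3, 13+0) = 13
best[3] = max(3+13, 13+3, 17+0) = 17
best[4] = max(3+17, 13+13, 17+3) = 26
best[5] = max(3+26, 13+17, 17+13) = 30
best[6] = max(3+30, 13+26, 17+17) = 39
best[7] = max(3+39, 13+30, 17+26) = 43
best[8] = max(3+43, 13+39, 17+30) = 52
best[9] = max(3+52, 13+43, 17+39) = 56
best[10] = max(3+56, 13+52, 17+43, 49+0) = 65
One optimal cutting: 2 + 2 + 2 + 2 + 2 → $65.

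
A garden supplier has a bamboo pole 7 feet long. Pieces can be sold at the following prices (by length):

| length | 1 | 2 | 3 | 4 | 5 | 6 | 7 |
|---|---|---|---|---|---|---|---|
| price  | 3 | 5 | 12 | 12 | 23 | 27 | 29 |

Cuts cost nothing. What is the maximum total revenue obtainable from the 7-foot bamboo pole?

Build r[k] bottom-up: r[k] = max over allowed piece i of (p[i] + r[k−i]).
r[1] = 3
r[2] = max(3+3, 5+0) = 6
r[3] = max(3+6, 5+3, 12+0) = 12
r[4] = max(3+12, 5+6, 12+3, 12+0) = 15
r[5] = max(3+15, 5+12, 12+6, 12+3, 23+0) = 23
r[6] = max(3+23, 5+15, 12+12, 12+6, 23+3, 27+0) = 27
r[7] = max(3+27, 5+23, 12+15, …, 27+3, 29+0) = 30
One optimal cutting: 6 + 1 → $27 + $3 = $30.

30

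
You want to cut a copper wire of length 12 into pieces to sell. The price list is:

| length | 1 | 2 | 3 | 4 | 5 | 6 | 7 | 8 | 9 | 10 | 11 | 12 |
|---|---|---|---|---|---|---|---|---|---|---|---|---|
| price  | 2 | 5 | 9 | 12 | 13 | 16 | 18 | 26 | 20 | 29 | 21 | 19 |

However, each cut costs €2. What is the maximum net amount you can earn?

Let v[k] be the best obtainable value from length k. For each k, try every first piece i and keep the best of price[i] + v[k−i] minus the 2 cut fee when i<k.
v[1] = 2
v[2] = max(2+2-2, 5+0) = 5
v[3] = max(2+5-2, 5+2-2, 9+0) = 9
v[4] = max(2+9-2, 5+5-2, 9+2-2, 12+0) = 12
v[5] = max(2+12-2, 5+9-2, 9+5-2, 12+2-2, 13+0) = 13
v[6] = max(2+13-2, 5+12-2, 9+9-2, 12+5-2, 13+2-2, 16+0) = 16
v[7] = max(2+16-2, 5+13-2, 9+12-2, …, 16+2-2, 18+0) = 19
v[8] = max(2+19-2, 5+16-2, 9+13-2, …, 18+2-2, 26+0) = 26
v[9] = max(2+26-2, 5+19-2, 9+16-2, …, 26+2-2, 20+0) = 26
v[10] = max(2+26-2, 5+26-2, 9+19-2, …, 20+2-2, 29+0) = 29
v[11] = max(2+29-2, 5+26-2, 9+26-2, …, 29+2-2, 21+0) = 33
v[12] = max(2+33-2, 5+29-2, 9+26-2, …, 21+2-2, 19+0) = 36
One optimal plan: pieces 8 + 4 (1 cut) → €38 − €2 = €36.

36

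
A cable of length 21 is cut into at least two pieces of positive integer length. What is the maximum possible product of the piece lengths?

Fill P[k] for k=2..21: at each k try every first piece i and multiply by the better of (k−i) uncut or P[k−i].
Small cases: P[2]=1, P[3]=2, P[4]=4, P[5]=6, P[6]=9, P[7]=12, P[8]=18, P[9]=27, P[10]=36, P[11]=54, P[12]=81, P[13]=108, P[14]=162.
P[15] = max(1·162, 2·108, 3·81, …, 13·2, 14·1) = 243
P[16] = max(1·243, 2·162, 3·108, …, 14·2, 15·1) = 324
P[17] = max(1·324, 2·243, 3·162, …, 15·2, 16·1) = 486
P[18] = max(1·486, 2·324, 3·243, …, 16·2, 17·1) = 729
P[19] = max(1·729, 2·486, 3·324, …, 17·2, 18·1) = 972
P[20] = max(1·972, 2·729, 3·486, …, 18·2, 19·1) = 1458
P[21] = max(1·1458, 2·972, 3·729, …, 19·2, 20·1) = 2187
One optimal split: 3 + 3 + 3 + 3 + 3 + 3 + 3; product 3·3·3·3·3·3·3 = 2187.

2187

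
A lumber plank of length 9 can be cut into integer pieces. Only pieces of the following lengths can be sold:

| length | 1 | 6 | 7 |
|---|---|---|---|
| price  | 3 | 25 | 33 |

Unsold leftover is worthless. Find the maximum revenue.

Let r[k] be the best obtainable value from length k. For each k, try every first piece i and keep the best of price[i] + r[k−i].
r[1] = 3
r[2] = 6  (first piece 1, then r[1]=3)
r[3] = 9  (first piece 1, then r[2]=6)
r[4] = 12  (first piece 1, then r[3]=9)
r[5] = 15  (first piece 1, then r[4]=12)
r[6] = max(3+15, 25+0) = 25
r[7] = max(3+25, 25+3, 33+0) = 33
r[8] = max(3+33, 25+6, 33+3) = 36
r[9] = max(3+36, 25+9, 33+6) = 39
One optimal cutting: 7 + 1 + 1 → $39.

39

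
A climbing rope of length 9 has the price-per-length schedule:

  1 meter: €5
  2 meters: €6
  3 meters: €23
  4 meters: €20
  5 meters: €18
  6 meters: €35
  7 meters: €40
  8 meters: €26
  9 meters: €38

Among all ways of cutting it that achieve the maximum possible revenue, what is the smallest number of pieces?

Build r[k] bottom-up: r[k] = max over allowed piece i of (p[i] + r[k−i]).
r[1] = 5
r[2] = 10  (first piece 1, then r[1]=5)
r[3] = 23
r[4] = 28  (first piece 1, then r[3]=23)
r[5] = 33  (first piece 1, then r[4]=28)
r[6] = 46  (first piece 3, then r[3]=23)
r[7] = 51  (first piece 1, then r[6]=46)
r[8] = 56  (first piece 1, then r[7]=51)
r[9] = 69  (first piece 3, then r[6]=46)
Maximum revenue is €69.
Now minimize piece count subject to staying optimal: for each k, pieces[k] = 1 + min over i with p[i]+r[k−i]=r[k] of pieces[k−i].
pieces[6] = 2
pieces[7] = 3
pieces[8] = 4
pieces[9] = 3

3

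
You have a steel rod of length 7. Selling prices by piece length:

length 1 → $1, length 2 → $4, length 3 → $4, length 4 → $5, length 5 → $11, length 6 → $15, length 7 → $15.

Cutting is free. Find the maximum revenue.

16

Build best[k] bottom-up: best[k] = max over allowed piece i of (p[i] + best[k−i]).
best[1] = 1
best[2] = max(1+1, 4+0) = 4
best[3] = max(1+4, 4+1, 4+0) = 5
best[4] = max(1+5, 4+4, 4+1, 5+0) = 8
best[5] = max(1+8, 4+5, 4+4, 5+1, 11+0) = 11
best[6] = max(1+11, 4+8, 4+5, 5+4, 11+1, 15+0) = 15
best[7] = max(1+15, 4+11, 4+8, …, 15+1, 15+0) = 16
One optimal cutting: 6 + 1 → $15 + $1 = $16.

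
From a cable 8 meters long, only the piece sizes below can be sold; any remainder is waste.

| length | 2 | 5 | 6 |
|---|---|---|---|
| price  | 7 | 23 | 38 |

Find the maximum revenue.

Let best[k] be the best obtainable value from length k. For each k, try every first piece i and keep the best of price[i] + best[k−i].
best[1] = 0
best[2] = 7
best[3] = 7
best[4] = 14  (first piece 2, then best[2]=7)
best[5] = max(7+7, 23+0) = 23
best[6] = max(7+14, 23+0, 38+0) = 38
best[7] = max(7+23, 23+7, 38+0) = 38
best[8] = max(7+38, 23+7, 38+7) = 45
One optimal cutting: 6 + 2 → 45.

45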